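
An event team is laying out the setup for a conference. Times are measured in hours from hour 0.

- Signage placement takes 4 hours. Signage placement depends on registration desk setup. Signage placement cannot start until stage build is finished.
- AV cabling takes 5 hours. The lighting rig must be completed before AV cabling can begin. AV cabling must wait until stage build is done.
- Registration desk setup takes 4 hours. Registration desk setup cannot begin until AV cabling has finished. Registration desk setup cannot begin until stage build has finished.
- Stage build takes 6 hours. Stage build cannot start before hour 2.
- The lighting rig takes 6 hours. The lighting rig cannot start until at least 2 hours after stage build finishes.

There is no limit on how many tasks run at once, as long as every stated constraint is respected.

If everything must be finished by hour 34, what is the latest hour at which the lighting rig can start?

Signage placement has no dependents, so it just needs to finish by hour 34. Starting by 34 − 4 = hour 30 achieves that.
Registration desk setup has to be done before signage placement (must start by hour 30). That means finishing by hour 30, i.e. starting by 30 − 4 = hour 26.
AV cabling has to be done before registration desk setup (must start by hour 26). That means finishing by hour 26, i.e. starting by 26 − 5 = hour 21.
Since AV cabling (must start by hour 21) depends on it, the lighting rig must finish by hour 21. Backing off its 6-hour duration gives a latest start of hour 15.

15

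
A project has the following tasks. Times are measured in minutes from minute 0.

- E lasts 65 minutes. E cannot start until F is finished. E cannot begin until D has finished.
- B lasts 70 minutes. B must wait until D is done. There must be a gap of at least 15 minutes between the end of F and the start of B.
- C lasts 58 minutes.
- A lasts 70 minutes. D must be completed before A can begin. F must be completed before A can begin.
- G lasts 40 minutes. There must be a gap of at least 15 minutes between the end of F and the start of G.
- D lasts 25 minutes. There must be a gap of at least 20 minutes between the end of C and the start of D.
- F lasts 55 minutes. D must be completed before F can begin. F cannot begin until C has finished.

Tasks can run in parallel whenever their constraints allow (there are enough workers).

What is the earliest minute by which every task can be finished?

243

C has no prerequisites, so it starts at minute 0 and finishes at minute 58.
D waits on C (finishes minute 58, plus 20-minute gap → minute 78), so it starts at minute 78 and finishes at 78 + 25 = minute 103.
F needs all of D (finishes minute 103); C (finishes minute 58). That puts its earliest start at minute 103; it finishes at 103 + 55 = minute 158.
G waits on F (finishes minute 158, plus 15-minute gap → minute 173), so it starts at minute 173 and finishes at 173 + 40 = minute 213.
E has to wait for F (finishes minute 158); D (finishes minute 103). The latest of these is minute 158, so E runs minute 158 to 158 + 65 = minute 223.
B cannot start until D (finishes minute 103); F (finishes minute 158, plus 15-minute gap → minute 173). The controlling bound is minute 173, so B finishes at 173 + 70 = minute 243.
For A: D (finishes minute 103); F (finishes minute 158). Taking the maximum gives a start of minute 158, and it finishes at 158 + 70 = minute 228.
All tasks are finished once the last one completes. Finish times: A at 228, B at 243, C at 58, D at 103, E at 223, F at 158, G at 213. The latest is minute 243.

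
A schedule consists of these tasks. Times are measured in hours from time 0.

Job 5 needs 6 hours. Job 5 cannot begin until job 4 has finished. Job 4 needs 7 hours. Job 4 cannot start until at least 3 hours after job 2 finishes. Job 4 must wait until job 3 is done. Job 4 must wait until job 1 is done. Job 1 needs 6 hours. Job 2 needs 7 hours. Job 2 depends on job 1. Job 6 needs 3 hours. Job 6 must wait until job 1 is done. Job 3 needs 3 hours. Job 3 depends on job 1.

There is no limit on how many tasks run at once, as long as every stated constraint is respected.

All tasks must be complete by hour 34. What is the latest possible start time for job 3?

Job 5 has no dependents, so it just needs to finish by hour 34. Starting by 34 − 6 = hour 28 achieves that.
Since job 5 (must start by hour 28) depends on it, job 4 must finish by hour 28. Backing off its 7-hour duration gives a latest start of hour 21.
Since job 4 (must start by hour 21) depends on it, job 3 must finish by hour 21. Backing off its 3-hour duration gives a latest start of hour 18.

18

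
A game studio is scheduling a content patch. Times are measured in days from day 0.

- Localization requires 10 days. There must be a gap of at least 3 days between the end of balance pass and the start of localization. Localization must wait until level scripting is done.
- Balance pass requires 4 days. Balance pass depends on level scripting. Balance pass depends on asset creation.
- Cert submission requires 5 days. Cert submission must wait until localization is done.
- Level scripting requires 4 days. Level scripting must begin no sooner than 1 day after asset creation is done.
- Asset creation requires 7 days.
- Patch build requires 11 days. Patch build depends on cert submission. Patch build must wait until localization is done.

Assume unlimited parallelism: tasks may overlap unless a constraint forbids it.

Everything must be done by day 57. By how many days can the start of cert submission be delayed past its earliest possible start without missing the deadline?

Asset creation can start immediately at day 0; it finishes at day 7.
Level scripting cannot begin until asset creation (finishes day 7, plus 1-day gap → day 8). It runs from day 8 to 8 + 4 = day 12.
Balance pass has to wait for level scripting (finishes day 12); asset creation (finishes day 7). The latest of these is day 12, so balance pass runs day 12 to 12 + 4 = day 16.
Localization needs all of balance pass (finishes day 16, plus 3-day gap → day 19); level scripting (finishes day 12). That puts its earliest start at day 19; it finishes at 19 + 10 = day 29.
Cert submission waits on localization (finishes day 29), so it starts at day 29 and finishes at 29 + 5 = day 34.

Working backward from the deadline:
Patch build must finish by day 57; it takes 11 days, so it must start by 57 − 11 = day 46.
Cert submission feeds into patch build (must start by day 46); so cert submission must finish by day 46 and therefore start by day 41.
So cert submission can start as early as day 29 and as late as day 41, giving 41 − 29 = 12 days of slack.

12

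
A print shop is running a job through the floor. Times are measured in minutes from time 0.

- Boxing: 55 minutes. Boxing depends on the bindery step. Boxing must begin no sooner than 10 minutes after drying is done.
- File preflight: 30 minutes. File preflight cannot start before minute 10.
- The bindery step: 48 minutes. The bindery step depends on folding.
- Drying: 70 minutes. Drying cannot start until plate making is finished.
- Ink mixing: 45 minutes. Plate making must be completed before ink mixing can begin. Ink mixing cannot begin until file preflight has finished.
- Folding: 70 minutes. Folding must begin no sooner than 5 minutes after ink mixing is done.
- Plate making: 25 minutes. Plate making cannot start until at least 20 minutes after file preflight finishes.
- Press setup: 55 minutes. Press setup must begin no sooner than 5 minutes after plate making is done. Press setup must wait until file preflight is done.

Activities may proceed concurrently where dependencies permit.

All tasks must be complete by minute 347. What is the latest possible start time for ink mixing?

Nothing follows boxing; the deadline of minute 347 is its only limit. It must start by 347 − 55 = minute 292.
The bindery step must finish before boxing (must start by minute 292). With a 48-minute duration, the bindery step must start by 292 − 48 = minute 244.
Folding must finish before the bindery step (must start by minute 244). With a 70-minute duration, folding must start by 244 − 70 = minute 174.
Ink mixing feeds into folding (must start by minute 174, minus 5-minute gap → minute 169); so ink mixing must finish by minute 169 and therefore start by minute 124.

124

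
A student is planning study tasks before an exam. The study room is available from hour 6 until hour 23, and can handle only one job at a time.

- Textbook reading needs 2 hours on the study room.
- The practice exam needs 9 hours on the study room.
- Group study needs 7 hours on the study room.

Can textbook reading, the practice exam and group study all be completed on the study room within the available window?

No

The study room window is 23 − 6 = 17 hours.
Running back to back, the jobs need 2 + 9 + 7 = 18 hours on the study room.
Since 18 > 17, they cannot all fit.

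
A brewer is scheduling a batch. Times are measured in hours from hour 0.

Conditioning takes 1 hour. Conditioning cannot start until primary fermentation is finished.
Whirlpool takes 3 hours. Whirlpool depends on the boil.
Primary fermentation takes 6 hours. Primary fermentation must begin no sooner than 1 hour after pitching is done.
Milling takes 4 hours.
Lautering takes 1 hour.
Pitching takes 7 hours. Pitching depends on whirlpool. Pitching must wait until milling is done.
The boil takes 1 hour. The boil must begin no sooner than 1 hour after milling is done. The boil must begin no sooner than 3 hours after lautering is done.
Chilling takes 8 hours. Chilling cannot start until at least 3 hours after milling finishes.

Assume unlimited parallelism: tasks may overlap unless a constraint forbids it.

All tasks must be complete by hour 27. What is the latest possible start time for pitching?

Conditioning must finish by hour 27; it takes 1 hour, so it must start by 27 − 1 = hour 26.
Primary fermentation must finish before conditioning (must start by hour 26). With a 6-hour duration, primary fermentation must start by 26 − 6 = hour 20.
Pitching feeds into primary fermentation (must start by hour 20, minus 1-hour gap → hour 19); so pitching must finish by hour 19 and therefore start by hour 12.

12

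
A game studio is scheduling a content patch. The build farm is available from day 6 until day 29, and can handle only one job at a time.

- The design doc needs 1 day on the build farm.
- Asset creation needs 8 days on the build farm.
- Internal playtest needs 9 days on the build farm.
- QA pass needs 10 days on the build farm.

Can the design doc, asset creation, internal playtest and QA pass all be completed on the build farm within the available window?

No

The build farm window is 29 − 6 = 23 days.
Running back to back, the jobs need 1 + 8 + 9 + 10 = 28 days on the build farm.
Since 28 > 23, they cannot all fit.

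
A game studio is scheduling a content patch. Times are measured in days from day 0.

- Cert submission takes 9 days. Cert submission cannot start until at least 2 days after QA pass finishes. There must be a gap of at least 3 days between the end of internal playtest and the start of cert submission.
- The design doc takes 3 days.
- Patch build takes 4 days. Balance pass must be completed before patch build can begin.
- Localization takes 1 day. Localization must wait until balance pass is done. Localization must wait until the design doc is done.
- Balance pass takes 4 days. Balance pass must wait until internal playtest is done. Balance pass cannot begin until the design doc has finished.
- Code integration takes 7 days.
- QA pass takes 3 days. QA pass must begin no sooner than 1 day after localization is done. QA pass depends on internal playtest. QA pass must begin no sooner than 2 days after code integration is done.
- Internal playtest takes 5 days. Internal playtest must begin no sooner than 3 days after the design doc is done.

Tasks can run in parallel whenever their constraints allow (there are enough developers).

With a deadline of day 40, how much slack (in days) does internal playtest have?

9

The design doc has no prerequisites, so it starts at day 0 and finishes at day 3.
Internal playtest cannot begin until the design doc (finishes day 3, plus 3-day gap → day 6). It runs from day 6 to 6 + 5 = day 11.

Working backward from the deadline:
Cert submission must finish by day 40; it takes 9 days, so it must start by 40 − 9 = day 31.
Since cert submission (must start by day 31, minus 2-day gap → day 29) depends on it, QA pass must finish by day 29. Backing off its 3-day duration gives a latest start of day 26.
Localization feeds into QA pass (must start by day 26, minus 1-day gap → day 25); so localization must finish by day 25 and therefore start by day 24.
To finish by day 40, patch build (duration 4) must start no later than day 36.
Balance pass must finish in time for localization (must start by day 24); patch build (must start by day 36). The tightest is day 24, so balance pass must start by 24 − 4 = day 20.
Internal playtest must finish in time for balance pass (must start by day 20); QA pass (must start by day 26); cert submission (must start by day 31, minus 3-day gap → day 28). The tightest is day 20, so internal playtest must start by 20 − 5 = day 15.
So internal playtest can start as early as day 6 and as late as day 15, giving 15 − 6 = 9 days of slack.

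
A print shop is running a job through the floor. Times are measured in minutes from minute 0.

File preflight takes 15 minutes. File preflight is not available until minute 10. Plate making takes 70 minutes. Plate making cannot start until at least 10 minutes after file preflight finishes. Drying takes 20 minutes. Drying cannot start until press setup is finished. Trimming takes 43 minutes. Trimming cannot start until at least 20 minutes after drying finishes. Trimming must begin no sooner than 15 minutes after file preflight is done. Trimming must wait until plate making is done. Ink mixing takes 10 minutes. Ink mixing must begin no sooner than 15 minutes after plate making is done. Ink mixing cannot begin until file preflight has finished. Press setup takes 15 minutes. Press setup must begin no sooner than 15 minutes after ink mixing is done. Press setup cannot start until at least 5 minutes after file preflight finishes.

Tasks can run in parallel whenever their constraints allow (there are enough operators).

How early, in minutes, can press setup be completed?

After its own release at minute 10, file preflight can start at minute 10 and finishes at minute 25.
Plate making waits on file preflight (finishes minute 25, plus 10-minute gap → minute 35), so it starts at minute 35 and finishes at 35 + 70 = minute 105.
Ink mixing needs all of plate making (finishes minute 105, plus 15-minute gap → minute 120); file preflight (finishes minute 25). That puts its earliest start at minute 120; it finishes at 120 + 10 = minute 130.
Press setup cannot start until ink mixing (finishes minute 130, plus 15-minute gap → minute 145); file preflight (finishes minute 25, plus 5-minute gap → minute 30). The controlling bound is minute 145, so press setup finishes at 145 + 15 = minute 160.

160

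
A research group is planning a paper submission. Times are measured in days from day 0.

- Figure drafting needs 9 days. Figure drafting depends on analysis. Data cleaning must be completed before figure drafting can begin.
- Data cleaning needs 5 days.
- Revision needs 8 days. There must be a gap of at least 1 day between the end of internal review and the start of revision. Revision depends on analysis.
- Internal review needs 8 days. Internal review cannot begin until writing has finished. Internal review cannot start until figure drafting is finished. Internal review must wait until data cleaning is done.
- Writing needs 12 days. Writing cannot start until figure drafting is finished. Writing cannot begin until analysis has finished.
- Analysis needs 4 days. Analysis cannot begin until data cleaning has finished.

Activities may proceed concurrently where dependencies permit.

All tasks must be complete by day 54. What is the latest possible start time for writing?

25

Nothing follows revision; the deadline of day 54 is its only limit. It must start by 54 − 8 = day 46.
Internal review feeds into revision (must start by day 46, minus 1-day gap → day 45); so internal review must finish by day 45 and therefore start by day 37.
Writing has to be done before internal review (must start by day 37). That means finishing by day 37, i.e. starting by 37 − 12 = day 25.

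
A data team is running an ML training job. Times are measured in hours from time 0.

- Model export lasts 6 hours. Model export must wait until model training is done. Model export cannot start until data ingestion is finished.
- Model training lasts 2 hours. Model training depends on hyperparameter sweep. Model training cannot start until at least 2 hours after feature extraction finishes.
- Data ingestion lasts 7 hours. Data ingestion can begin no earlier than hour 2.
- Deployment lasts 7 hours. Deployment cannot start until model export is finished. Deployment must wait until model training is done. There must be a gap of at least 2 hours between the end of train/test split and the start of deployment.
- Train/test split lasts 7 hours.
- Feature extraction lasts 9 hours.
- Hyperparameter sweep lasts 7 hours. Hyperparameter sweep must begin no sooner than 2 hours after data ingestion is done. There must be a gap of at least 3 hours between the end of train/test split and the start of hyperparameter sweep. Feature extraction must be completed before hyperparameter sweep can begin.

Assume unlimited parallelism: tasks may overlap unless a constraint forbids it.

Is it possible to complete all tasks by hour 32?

Train/test split has no prerequisites, so it starts at hour 0 and finishes at hour 7.
Feature extraction can start immediately at hour 0; it finishes at hour 9.
After its own release at hour 2, data ingestion can start at hour 2 and finishes at hour 9.
Hyperparameter sweep needs all of data ingestion (finishes hour 9, plus 2-hour gap → hour 11); train/test split (finishes hour 7, plus 3-hour gap → hour 10); feature extraction (finishes hour 9). That puts its earliest start at hour 11; it finishes at 11 + 7 = hour 18.
Model training cannot start until hyperparameter sweep (finishes hour 18); feature extraction (finishes hour 9, plus 2-hour gap → hour 11). The controlling bound is hour 18, so model training finishes at 18 + 2 = hour 20.
Model export cannot start until model training (finishes hour 20); data ingestion (finishes hour 9). The controlling bound is hour 20, so model export finishes at 20 + 6 = hour 26.
Deployment cannot start until model export (finishes hour 26); model training (finishes hour 20); train/test split (finishes hour 7, plus 2-hour gap → hour 9). The controlling bound is hour 26, so deployment finishes at 26 + 7 = hour 33.
The earliest everything can be done is hour 33, which is after the deadline of 32, so it is not possible.

No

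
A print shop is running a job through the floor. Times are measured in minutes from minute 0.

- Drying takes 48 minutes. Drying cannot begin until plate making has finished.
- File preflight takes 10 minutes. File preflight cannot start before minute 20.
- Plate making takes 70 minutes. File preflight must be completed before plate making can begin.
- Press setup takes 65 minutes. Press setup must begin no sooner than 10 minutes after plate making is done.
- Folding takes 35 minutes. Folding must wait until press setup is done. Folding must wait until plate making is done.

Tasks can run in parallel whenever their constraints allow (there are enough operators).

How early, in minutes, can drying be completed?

148

File preflight cannot begin until its own release at minute 20. It runs from minute 20 to 20 + 10 = minute 30.
Plate making cannot begin until file preflight (finishes minute 30). It runs from minute 30 to 30 + 70 = minute 100.
Drying cannot begin until plate making (finishes minute 100). It runs from minute 100 to 100 + 48 = minute 148.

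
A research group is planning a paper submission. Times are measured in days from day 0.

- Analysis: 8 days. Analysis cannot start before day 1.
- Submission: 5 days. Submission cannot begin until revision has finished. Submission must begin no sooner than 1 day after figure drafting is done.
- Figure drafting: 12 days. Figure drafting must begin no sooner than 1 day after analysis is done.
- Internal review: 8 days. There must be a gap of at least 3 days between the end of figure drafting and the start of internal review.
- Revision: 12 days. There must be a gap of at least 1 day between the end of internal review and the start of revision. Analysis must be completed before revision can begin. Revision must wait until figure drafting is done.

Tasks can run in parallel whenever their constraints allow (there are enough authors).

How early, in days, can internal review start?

25

Analysis cannot begin until its own release at day 1. It runs from day 1 to 1 + 8 = day 9.
Figure drafting waits on analysis (finishes day 9, plus 1-day gap → day 10), so it starts at day 10 and finishes at 10 + 12 = day 22.
Internal review waits on figure drafting (finishes day 22, plus 3-day gap → day 25), so the earliest it can start is day 25.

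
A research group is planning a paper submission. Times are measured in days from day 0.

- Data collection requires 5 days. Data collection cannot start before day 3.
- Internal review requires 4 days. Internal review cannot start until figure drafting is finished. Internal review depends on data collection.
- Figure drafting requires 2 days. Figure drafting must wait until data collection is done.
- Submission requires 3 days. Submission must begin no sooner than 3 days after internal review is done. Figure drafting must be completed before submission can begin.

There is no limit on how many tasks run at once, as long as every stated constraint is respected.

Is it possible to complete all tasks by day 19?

No

Data collection waits on its own release at day 3, so it starts at day 3 and finishes at 3 + 5 = day 8.
Figure drafting waits on data collection (finishes day 8), so it starts at day 8 and finishes at 8 + 2 = day 10.
Internal review needs all of figure drafting (finishes day 10); data collection (finishes day 8). That puts its earliest start at day 10; it finishes at 10 + 4 = day 14.
Submission cannot start until internal review (finishes day 14, plus 3-day gap → day 17); figure drafting (finishes day 10). The controlling bound is day 17, so submission finishes at 17 + 3 = day 20.
The earliest everything can be done is day 20, which is after the deadline of 19, so it is not possible.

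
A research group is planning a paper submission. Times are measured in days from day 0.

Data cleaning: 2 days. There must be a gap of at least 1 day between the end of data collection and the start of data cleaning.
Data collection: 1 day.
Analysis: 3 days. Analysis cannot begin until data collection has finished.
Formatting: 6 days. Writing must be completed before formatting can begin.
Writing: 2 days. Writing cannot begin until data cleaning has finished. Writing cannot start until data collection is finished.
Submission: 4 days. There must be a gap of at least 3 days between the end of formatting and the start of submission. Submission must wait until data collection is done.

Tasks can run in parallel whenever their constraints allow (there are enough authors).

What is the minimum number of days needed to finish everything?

19

Data collection can start immediately at day 0; it finishes at day 1.
After data collection (finishes day 1), analysis can start at day 1 and finishes at day 4.
Data cleaning cannot begin until data collection (finishes day 1, plus 1-day gap → day 2). It runs from day 2 to 2 + 2 = day 4.
For writing: data cleaning (finishes day 4); data collection (finishes day 1). Taking the maximum gives a start of day 4, and it finishes at 4 + 2 = day 6.
Formatting cannot begin until writing (finishes day 6). It runs from day 6 to 6 + 6 = day 12.
Submission cannot start until formatting (finishes day 12, plus 3-day gap → day 15); data collection (finishes day 1). The controlling bound is day 15, so submission finishes at 15 + 4 = day 19.
All tasks are finished once the last one completes. Finish times: Data collection at 1, Data cleaning at 4, Analysis at 4, Writing at 6, Formatting at 12, Submission at 19. The latest is day 19.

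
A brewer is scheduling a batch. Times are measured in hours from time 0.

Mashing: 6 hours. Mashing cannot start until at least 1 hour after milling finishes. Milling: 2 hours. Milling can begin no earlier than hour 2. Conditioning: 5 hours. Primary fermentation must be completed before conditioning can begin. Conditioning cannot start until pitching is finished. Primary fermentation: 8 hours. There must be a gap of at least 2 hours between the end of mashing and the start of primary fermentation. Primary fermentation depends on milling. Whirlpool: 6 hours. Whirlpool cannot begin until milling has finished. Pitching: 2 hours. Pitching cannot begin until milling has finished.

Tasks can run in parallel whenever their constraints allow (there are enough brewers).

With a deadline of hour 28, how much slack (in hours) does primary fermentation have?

Milling waits on its own release at hour 2, so it starts at hour 2 and finishes at 2 + 2 = hour 4.
After milling (finishes hour 4, plus 1-hour gap → hour 5), mashing can start at hour 5 and finishes at hour 11.
Primary fermentation needs all of mashing (finishes hour 11, plus 2-hour gap → hour 13); milling (finishes hour 4). That puts its earliest start at hour 13; it finishes at 13 + 8 = hour 21.

Working backward from the deadline:
Nothing follows conditioning; the deadline of hour 28 is its only limit. It must start by 28 − 5 = hour 23.
Primary fermentation has to be done before conditioning (must start by hour 23). That means finishing by hour 23, i.e. starting by 23 − 8 = hour 15.
So primary fermentation can start as early as hour 13 and as late as hour 15, giving 15 − 13 = 2 hours of slack.

2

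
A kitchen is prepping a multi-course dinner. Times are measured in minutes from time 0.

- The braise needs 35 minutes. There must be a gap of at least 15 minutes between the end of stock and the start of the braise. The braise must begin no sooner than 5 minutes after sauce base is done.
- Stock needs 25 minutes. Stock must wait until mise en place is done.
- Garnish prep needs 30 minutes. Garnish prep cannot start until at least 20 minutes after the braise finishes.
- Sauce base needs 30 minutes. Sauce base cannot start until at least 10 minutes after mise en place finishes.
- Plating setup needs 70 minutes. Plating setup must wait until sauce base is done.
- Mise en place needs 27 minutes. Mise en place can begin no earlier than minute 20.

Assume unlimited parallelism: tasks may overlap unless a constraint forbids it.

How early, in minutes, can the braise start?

92

Mise en place waits on its own release at minute 20, so it starts at minute 20 and finishes at 20 + 27 = minute 47.
After mise en place (finishes minute 47, plus 10-minute gap → minute 57), sauce base can start at minute 57 and finishes at minute 87.
After mise en place (finishes minute 47), stock can start at minute 47 and finishes at minute 72.
The braise waits on stock (finishes minute 72, plus 15-minute gap → minute 87); sauce base (finishes minute 87, plus 5-minute gap → minute 92). The latest of these is minute 92, which is the earliest the braise can start.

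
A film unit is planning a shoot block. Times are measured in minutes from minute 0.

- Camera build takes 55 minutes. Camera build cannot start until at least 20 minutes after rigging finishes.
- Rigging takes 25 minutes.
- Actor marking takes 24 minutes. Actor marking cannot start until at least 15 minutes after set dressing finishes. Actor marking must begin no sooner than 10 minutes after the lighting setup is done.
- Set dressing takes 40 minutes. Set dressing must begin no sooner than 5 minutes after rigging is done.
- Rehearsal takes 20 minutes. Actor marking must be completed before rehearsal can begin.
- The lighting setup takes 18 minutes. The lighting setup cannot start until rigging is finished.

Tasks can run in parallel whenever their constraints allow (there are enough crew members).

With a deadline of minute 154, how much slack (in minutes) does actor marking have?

Nothing blocks rigging, so it runs from minute 0 to minute 25.
The lighting setup waits on rigging (finishes minute 25), so it starts at minute 25 and finishes at 25 + 18 = minute 43.
Set dressing waits on rigging (finishes minute 25, plus 5-minute gap → minute 30), so it starts at minute 30 and finishes at 30 + 40 = minute 70.
For actor marking: set dressing (finishes minute 70, plus 15-minute gap → minute 85); the lighting setup (finishes minute 43, plus 10-minute gap → minute 53). Taking the maximum gives a start of minute 85, and it finishes at 85 + 24 = minute 109.

Working backward from the deadline:
Rehearsal must finish by minute 154; it takes 20 minutes, so it must start by 154 − 20 = minute 134.
Actor marking has to be done before rehearsal (must start by minute 134). That means finishing by minute 134, i.e. starting by 134 − 24 = minute 110.
So actor marking can start as early as minute 85 and as late as minute 110, giving 110 − 85 = 25 minutes of slack.

25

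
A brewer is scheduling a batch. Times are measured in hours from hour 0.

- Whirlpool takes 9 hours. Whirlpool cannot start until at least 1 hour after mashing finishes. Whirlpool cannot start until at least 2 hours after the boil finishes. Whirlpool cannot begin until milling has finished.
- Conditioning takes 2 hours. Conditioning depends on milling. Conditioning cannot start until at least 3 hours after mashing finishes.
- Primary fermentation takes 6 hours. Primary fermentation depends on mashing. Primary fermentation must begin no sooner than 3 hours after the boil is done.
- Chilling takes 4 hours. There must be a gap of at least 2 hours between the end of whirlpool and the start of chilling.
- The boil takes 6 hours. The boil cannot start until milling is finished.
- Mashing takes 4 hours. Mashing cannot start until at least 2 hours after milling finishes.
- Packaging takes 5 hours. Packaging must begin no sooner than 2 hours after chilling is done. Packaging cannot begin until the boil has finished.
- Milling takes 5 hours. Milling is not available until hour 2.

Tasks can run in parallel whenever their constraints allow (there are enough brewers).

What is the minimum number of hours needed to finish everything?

37

Milling waits on its own release at hour 2, so it starts at hour 2 and finishes at 2 + 5 = hour 7.
The boil waits on milling (finishes hour 7), so it starts at hour 7 and finishes at 7 + 6 = hour 13.
Mashing waits on milling (finishes hour 7, plus 2-hour gap → hour 9), so it starts at hour 9 and finishes at 9 + 4 = hour 13.
Conditioning needs all of milling (finishes hour 7); mashing (finishes hour 13, plus 3-hour gap → hour 16). That puts its earliest start at hour 16; it finishes at 16 + 2 = hour 18.
Primary fermentation has to wait for mashing (finishes hour 13); the boil (finishes hour 13, plus 3-hour gap → hour 16). The latest of these is hour 16, so primary fermentation runs hour 16 to 16 + 6 = hour 22.
For whirlpool: mashing (finishes hour 13, plus 1-hour gap → hour 14); the boil (finishes hour 13, plus 2-hour gap → hour 15); milling (finishes hour 7). Taking the maximum gives a start of hour 15, and it finishes at 15 + 9 = hour 24.
Chilling waits on whirlpool (finishes hour 24, plus 2-hour gap → hour 26), so it starts at hour 26 and finishes at 26 + 4 = hour 30.
Packaging has to wait for chilling (finishes hour 30, plus 2-hour gap → hour 32); the boil (finishes hour 13). The latest of these is hour 32, so packaging runs hour 32 to 32 + 5 = hour 37.
All tasks are finished once the last one completes. Finish times: Milling at 7, Mashing at 13, The boil at 13, Whirlpool at 24, Chilling at 30, Primary fermentation at 22, Conditioning at 18, Packaging at 37. The latest is hour 37.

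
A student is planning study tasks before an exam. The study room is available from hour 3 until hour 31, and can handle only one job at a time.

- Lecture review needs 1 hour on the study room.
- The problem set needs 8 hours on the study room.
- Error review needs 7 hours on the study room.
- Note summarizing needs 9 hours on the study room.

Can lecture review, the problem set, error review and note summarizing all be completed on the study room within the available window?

Yes

The study room window is 31 − 3 = 28 hours.
Running back to back, the jobs need 1 + 8 + 7 + 9 = 25 hours on the study room.
Since 25 ≤ 28, they fit within the window.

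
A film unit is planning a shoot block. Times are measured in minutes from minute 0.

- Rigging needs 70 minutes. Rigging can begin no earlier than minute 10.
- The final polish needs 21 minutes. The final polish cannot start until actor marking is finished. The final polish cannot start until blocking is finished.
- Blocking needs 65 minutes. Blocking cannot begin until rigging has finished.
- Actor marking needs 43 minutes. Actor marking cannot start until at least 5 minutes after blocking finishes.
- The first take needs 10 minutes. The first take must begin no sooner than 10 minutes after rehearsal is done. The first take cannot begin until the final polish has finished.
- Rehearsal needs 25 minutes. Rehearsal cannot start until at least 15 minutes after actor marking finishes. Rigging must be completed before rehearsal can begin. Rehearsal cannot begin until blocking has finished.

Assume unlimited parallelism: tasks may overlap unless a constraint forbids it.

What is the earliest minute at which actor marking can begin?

After its own release at minute 10, rigging can start at minute 10 and finishes at minute 80.
Blocking waits on rigging (finishes minute 80), so it starts at minute 80 and finishes at 80 + 65 = minute 145.
Actor marking waits on blocking (finishes minute 145, plus 5-minute gap → minute 150), so the earliest it can start is minute 150.

150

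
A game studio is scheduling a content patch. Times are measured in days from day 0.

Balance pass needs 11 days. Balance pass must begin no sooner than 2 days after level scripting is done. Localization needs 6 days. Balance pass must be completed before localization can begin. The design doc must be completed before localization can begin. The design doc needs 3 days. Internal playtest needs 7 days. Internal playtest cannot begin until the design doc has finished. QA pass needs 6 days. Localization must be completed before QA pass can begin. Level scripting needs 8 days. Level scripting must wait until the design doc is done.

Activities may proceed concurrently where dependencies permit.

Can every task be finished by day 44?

The design doc can start immediately at day 0; it finishes at day 3.
Internal playtest waits on the design doc (finishes day 3), so it starts at day 3 and finishes at 3 + 7 = day 10.
After the design doc (finishes day 3), level scripting can start at day 3 and finishes at day 11.
Balance pass waits on level scripting (finishes day 11, plus 2-day gap → day 13), so it starts at day 13 and finishes at 13 + 11 = day 24.
For localization: balance pass (finishes day 24); the design doc (finishes day 3). Taking the maximum gives a start of day 24, and it finishes at 24 + 6 = day 30.
QA pass cannot begin until localization (finishes day 30). It runs from day 30 to 30 + 6 = day 36.
Every task is finished by day 36, which is no later than the deadline of 44, so the schedule is feasible.

Yes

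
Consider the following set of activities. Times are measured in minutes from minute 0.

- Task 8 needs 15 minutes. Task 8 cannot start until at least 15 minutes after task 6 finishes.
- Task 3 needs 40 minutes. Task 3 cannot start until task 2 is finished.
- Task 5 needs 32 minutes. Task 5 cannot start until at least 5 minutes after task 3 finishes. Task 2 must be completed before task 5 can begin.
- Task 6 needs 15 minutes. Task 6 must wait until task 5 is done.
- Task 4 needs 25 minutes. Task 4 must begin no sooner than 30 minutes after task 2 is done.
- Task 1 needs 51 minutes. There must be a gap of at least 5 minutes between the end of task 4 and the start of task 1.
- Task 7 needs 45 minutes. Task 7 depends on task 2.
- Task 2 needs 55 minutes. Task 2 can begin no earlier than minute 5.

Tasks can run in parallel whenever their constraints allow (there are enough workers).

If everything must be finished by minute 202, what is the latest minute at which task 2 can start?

To finish by minute 202, task 8 (duration 15) must start no later than minute 187.
Task 6 must finish before task 8 (must start by minute 187, minus 15-minute gap → minute 172). With a 15-minute duration, task 6 must start by 172 − 15 = minute 157.
Task 5 feeds into task 6 (must start by minute 157); so task 5 must finish by minute 157 and therefore start by minute 125.
Task 3 feeds into task 5 (must start by minute 125, minus 5-minute gap → minute 120); so task 3 must finish by minute 120 and therefore start by minute 80.
To finish by minute 202, task 1 (duration 51) must start no later than minute 151.
Since task 1 (must start by minute 151, minus 5-minute gap → minute 146) depends on it, task 4 must finish by minute 146. Backing off its 25-minute duration gives a latest start of minute 121.
Nothing follows task 7; the deadline of minute 202 is its only limit. It must start by 202 − 45 = minute 157.
Task 2 must finish in time for task 3 (must start by minute 80); task 4 (must start by minute 121, minus 30-minute gap → minute 91); task 5 (must start by minute 125); task 7 (must start by minute 157). The tightest is minute 80, so task 2 must start by 80 − 55 = minute 25.

25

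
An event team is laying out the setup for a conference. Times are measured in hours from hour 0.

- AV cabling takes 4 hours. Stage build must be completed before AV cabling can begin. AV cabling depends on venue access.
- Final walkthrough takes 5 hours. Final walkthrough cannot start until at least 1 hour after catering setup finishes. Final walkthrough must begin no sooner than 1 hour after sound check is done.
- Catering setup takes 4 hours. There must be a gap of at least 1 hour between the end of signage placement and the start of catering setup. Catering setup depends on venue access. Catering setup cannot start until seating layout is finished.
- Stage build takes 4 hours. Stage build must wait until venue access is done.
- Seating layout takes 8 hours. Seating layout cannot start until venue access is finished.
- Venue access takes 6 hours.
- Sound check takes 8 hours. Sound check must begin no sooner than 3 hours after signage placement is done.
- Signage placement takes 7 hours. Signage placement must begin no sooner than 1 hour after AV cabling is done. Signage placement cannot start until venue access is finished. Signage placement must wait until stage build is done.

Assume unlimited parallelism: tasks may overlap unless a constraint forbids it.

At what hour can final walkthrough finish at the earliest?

39

Venue access can start immediately at hour 0; it finishes at hour 6.
After venue access (finishes hour 6), seating layout can start at hour 6 and finishes at hour 14.
After venue access (finishes hour 6), stage build can start at hour 6 and finishes at hour 10.
AV cabling has to wait for stage build (finishes hour 10); venue access (finishes hour 6). The latest of these is hour 10, so AV cabling runs hour 10 to 10 + 4 = hour 14.
For signage placement: AV cabling (finishes hour 14, plus 1-hour gap → hour 15); venue access (finishes hour 6); stage build (finishes hour 10). Taking the maximum gives a start of hour 15, and it finishes at 15 + 7 = hour 22.
Sound check waits on signage placement (finishes hour 22, plus 3-hour gap → hour 25), so it starts at hour 25 and finishes at 25 + 8 = hour 33.
Catering setup cannot start until signage placement (finishes hour 22, plus 1-hour gap → hour 23); venue access (finishes hour 6); seating layout (finishes hour 14). The controlling bound is hour 23, so catering setup finishes at 23 + 4 = hour 27.
Final walkthrough needs all of catering setup (finishes hour 27, plus 1-hour gap → hour 28); sound check (finishes hour 33, plus 1-hour gap → hour 34). That puts its earliest start at hour 34; it finishes at 34 + 5 = hour 39.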